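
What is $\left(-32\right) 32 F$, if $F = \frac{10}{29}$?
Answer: $- \frac{10240}{29} \approx -353.1$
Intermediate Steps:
$F = \frac{10}{29}$ ($F = 10 \cdot \frac{1}{29} = \frac{10}{29} \approx 0.34483$)
$\left(-32\right) 32 F = \left(-32\right) 32 \cdot \frac{10}{29} = \left(-1024\right) \frac{10}{29} = - \frac{10240}{29}$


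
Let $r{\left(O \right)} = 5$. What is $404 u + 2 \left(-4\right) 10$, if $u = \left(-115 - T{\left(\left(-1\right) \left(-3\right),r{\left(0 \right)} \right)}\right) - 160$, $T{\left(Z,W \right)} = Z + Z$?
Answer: $-113604$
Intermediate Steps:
$T{\left(Z,W \right)} = 2 Z$
$u = -281$ ($u = \left(-115 - 2 \left(\left(-1\right) \left(-3\right)\right)\right) - 160 = \left(-115 - 2 \cdot 3\right) - 160 = \left(-115 - 6\right) - 160 = -121 - 160 = -281$)
$404 u + 2 \left(-4\right) 10 = 404 \left(-281\right) + 2 \left(-4\right) 10 = -113524 - 80 = -113604$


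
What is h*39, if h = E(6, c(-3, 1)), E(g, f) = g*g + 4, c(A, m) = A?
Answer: 1560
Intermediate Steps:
E(g, f) = 4 + g**2 (E(g, f) = g**2 + 4 = 4 + g**2)
h = 40 (h = 4 + 6**2 = 4 + 36 = 40)
h*39 = 40*39 = 1560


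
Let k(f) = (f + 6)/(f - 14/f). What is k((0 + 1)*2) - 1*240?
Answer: -1208/5 ≈ -241.60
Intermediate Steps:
k(f) = (6 + f)/(f - 14/f)
k((0 + 1)*2) - 1*240 = ((0 + 1)*2)*(6 + (0 + 1)*2)/(-14 + ((0 + 1)*2)**2) - 1*240 = (1*2)*(6 + 1*2)/(-14 + (1*2)**2) - 240 = 2*(6 + 2)/(-14 + 2**2) - 240 = 2*8/(-14 + 4) - 240 = 2*8/(-10) - 240 = 2*(-1/10)*8 - 240 = -8/5 - 240 = -1208/5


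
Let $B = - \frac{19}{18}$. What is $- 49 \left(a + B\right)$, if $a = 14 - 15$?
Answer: $\frac{1813}{18} \approx 100.72$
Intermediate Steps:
$B = - \frac{19}{18}$ ($B = \left(-19\right) \frac{1}{18} = - \frac{19}{18} \approx -1.0556$)
$a = -1$
$- 49 \left(a + B\right) = - 49 \left(-1 - \frac{19}{18}\right) = \left(-49\right) \left(- \frac{37}{18}\right) = \frac{1813}{18}$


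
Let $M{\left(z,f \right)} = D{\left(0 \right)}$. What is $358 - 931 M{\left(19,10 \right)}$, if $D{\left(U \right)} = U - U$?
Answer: $358$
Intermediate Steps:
$D{\left(U \right)} = 0$
$M{\left(z,f \right)} = 0$
$358 - 931 M{\left(19,10 \right)} = 358 - 0 = 358 + 0 = 358$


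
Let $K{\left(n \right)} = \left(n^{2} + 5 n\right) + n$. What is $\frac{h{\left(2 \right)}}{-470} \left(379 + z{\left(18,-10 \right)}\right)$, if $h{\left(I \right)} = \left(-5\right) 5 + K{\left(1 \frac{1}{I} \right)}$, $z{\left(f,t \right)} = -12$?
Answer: $\frac{31929}{1880} \approx 16.984$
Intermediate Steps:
$K{\left(n \right)} = n^{2} + 6 n$
$h{\left(I \right)} = -25 + \frac{6 + \frac{1}{I}}{I}$ ($h{\left(I \right)} = \left(-5\right) 5 + 1 \frac{1}{I} \left(6 + 1 \frac{1}{I}\right) = -25 + \frac{6 + \frac{1}{I}}{I}$)
$\frac{h{\left(2 \right)}}{-470} \left(379 + z{\left(18,-10 \right)}\right) = \frac{-25 + \frac{1}{4} + \frac{6}{2}}{-470} \left(379 - 12\right) = \left(-25 + \frac{1}{4} + 6 \cdot \frac{1}{2}\right) \left(- \frac{1}{470}\right) 367 = \left(-25 + \frac{1}{4} + 3\right) \left(- \frac{1}{470}\right) 367 = \left(- \frac{87}{4}\right) \left(- \frac{1}{470}\right) 367 = \frac{87}{1880} \cdot 367 = \frac{31929}{1880}$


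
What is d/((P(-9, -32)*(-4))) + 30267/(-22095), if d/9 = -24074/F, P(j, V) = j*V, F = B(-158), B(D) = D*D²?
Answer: -848971711219/619730301440 ≈ -1.3699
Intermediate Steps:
B(D) = D³
F = -3944312 (F = (-158)³ = -3944312)
P(j, V) = V*j
d = 108333/1972156 (d = 9*(-24074/(-3944312)) = 9*(-24074*(-1/3944312)) = 9*(12037/1972156) = 108333/1972156 ≈ 0.054931)
d/((P(-9, -32)*(-4))) + 30267/(-22095) = 108333/(1972156*((-32*(-9)*(-4)))) + 30267/(-22095) = 108333/(1972156*((288*(-4)))) + 30267*(-1/22095) = (108333/1972156)/(-1152) - 3363/2455 = (108333/1972156)*(-1/1152) - 3363/2455 = -12037/252435968 - 3363/2455 = -848971711219/619730301440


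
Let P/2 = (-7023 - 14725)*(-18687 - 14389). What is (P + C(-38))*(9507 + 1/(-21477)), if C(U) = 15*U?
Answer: 293750923147885588/21477 ≈ 1.3677e+13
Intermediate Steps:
P = 1438673696 (P = 2*((-7023 - 14725)*(-18687 - 14389)) = 2*(-21748*(-33076)) = 2*719336848 = 1438673696)
(P + C(-38))*(9507 + 1/(-21477)) = (1438673696 + 15*(-38))*(9507 + 1/(-21477)) = (1438673696 - 570)*(9507 - 1/21477) = 1438673126*(204181838/21477) = 293750923147885588/21477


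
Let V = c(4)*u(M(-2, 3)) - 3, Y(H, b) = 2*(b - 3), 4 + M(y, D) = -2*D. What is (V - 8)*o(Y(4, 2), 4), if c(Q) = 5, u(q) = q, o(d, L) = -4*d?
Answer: -488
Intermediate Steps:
M(y, D) = -4 - 2*D
Y(H, b) = -6 + 2*b (Y(H, b) = 2*(-3 + b) = -6 + 2*b)
V = -53 (V = 5*(-4 - 2*3) - 3 = 5*(-4 - 6) - 3 = 5*(-10) - 3 = -50 - 3 = -53)
(V - 8)*o(Y(4, 2), 4) = (-53 - 8)*(-4*(-6 + 2*2)) = -(-244)*(-6 + 4) = -(-244)*(-2) = -61*8 = -488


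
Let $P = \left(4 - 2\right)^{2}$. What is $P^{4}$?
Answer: $256$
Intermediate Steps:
$P = 4$ ($P = 2^{2} = 4$)
$P^{4} = 4^{4} = 256$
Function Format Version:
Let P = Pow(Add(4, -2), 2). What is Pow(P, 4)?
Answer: 256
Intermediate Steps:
P = 4 (P = Pow(2, 2) = 4)
Pow(P, 4) = Pow(4, 4) = 256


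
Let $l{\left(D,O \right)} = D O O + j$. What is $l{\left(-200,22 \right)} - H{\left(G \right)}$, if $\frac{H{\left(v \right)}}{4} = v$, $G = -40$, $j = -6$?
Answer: $-96646$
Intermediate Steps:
$H{\left(v \right)} = 4 v$
$l{\left(D,O \right)} = -6 + D O^{2}$ ($l{\left(D,O \right)} = D O O - 6 = D O^{2} - 6 = -6 + D O^{2}$)
$l{\left(-200,22 \right)} - H{\left(G \right)} = \left(-6 - 200 \cdot 22^{2}\right) - 4 \left(-40\right) = \left(-6 - 96800\right) - -160 = \left(-6 - 96800\right) + 160 = -96806 + 160 = -96646$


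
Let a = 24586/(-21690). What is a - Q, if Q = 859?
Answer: -9328148/10845 ≈ -860.13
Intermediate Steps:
a = -12293/10845 (a = 24586*(-1/21690) = -12293/10845 ≈ -1.1335)
a - Q = -12293/10845 - 1*859 = -12293/10845 - 859 = -9328148/10845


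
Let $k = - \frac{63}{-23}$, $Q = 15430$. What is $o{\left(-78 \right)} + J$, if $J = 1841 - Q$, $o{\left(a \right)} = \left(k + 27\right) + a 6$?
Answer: $- \frac{322627}{23} \approx -14027.0$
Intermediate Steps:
$k = \frac{63}{23}$ ($k = \left(-63\right) \left(- \frac{1}{23}\right) = \frac{63}{23} \approx 2.7391$)
$o{\left(a \right)} = \frac{684}{23} + 6 a$ ($o{\left(a \right)} = \left(\frac{63}{23} + 27\right) + a 6 = \frac{684}{23} + 6 a$)
$J = -13589$ ($J = 1841 - 15430 = -13589$)
$o{\left(-78 \right)} + J = \left(\frac{684}{23} + 6 \left(-78\right)\right) - 13589 = \left(\frac{684}{23} - 468\right) - 13589 = - \frac{10080}{23} - 13589 = - \frac{322627}{23}$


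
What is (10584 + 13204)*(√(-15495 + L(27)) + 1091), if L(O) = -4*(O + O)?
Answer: 25952708 + 23788*I*√15711 ≈ 2.5953e+7 + 2.9817e+6*I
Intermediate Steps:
L(O) = -8*O
(10584 + 13204)*(√(-15495 + L(27)) + 1091) = (10584 + 13204)*(√(-15495 - 8*27) + 1091) = 23788*(√(-15495 - 216) + 1091) = 23788*(√(-15711) + 1091) = 23788*(I*√15711 + 1091) = 23788*(1091 + I*√15711) = 25952708 + 23788*I*√15711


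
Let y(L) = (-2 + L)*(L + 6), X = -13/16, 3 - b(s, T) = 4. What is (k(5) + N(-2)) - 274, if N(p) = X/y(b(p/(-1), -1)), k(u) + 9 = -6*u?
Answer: -75107/240 ≈ -312.95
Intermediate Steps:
b(s, T) = -1 (b(s, T) = 3 - 1*4 = 3 - 4 = -1)
k(u) = -9 - 6*u
X = -13/16 (X = -13*1/16 = -13/16 ≈ -0.81250)
y(L) = (-2 + L)*(6 + L)
N(p) = 13/240 (N(p) = -13/(16*(-12 + (-1)² + 4*(-1))) = -13/(16*(-12 + 1 - 4)) = -13/16/(-15) = -13/16*(-1/15) = 13/240)
(k(5) + N(-2)) - 274 = ((-9 - 6*5) + 13/240) - 274 = ((-9 - 30) + 13/240) - 274 = (-39 + 13/240) - 274 = -9347/240 - 274 = -75107/240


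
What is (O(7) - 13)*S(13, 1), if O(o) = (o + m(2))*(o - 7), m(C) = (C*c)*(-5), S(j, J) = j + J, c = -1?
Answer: -182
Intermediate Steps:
S(j, J) = J + j
m(C) = 5*C (m(C) = (C*(-1))*(-5) = -C*(-5) = 5*C)
O(o) = (-7 + o)*(10 + o) (O(o) = (o + 5*2)*(o - 7) = (o + 10)*(-7 + o) = (10 + o)*(-7 + o) = (-7 + o)*(10 + o))
(O(7) - 13)*S(13, 1) = ((-70 + 7² + 3*7) - 13)*(1 + 13) = ((-70 + 49 + 21) - 13)*14 = (0 - 13)*14 = -13*14 = -182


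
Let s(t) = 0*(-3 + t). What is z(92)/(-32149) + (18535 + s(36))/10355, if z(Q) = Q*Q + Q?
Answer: 101456867/66580579 ≈ 1.5238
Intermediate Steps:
s(t) = 0
z(Q) = Q + Q² (z(Q) = Q² + Q = Q + Q²)
z(92)/(-32149) + (18535 + s(36))/10355 = (92*(1 + 92))/(-32149) + (18535 + 0)/10355 = (92*93)*(-1/32149) + 18535*(1/10355) = 8556*(-1/32149) + 3707/2071 = -8556/32149 + 3707/2071 = 101456867/66580579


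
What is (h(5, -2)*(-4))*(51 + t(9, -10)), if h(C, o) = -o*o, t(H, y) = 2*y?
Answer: 496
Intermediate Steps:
h(C, o) = -o²
(h(5, -2)*(-4))*(51 + t(9, -10)) = (-1*(-2)²*(-4))*(51 + 2*(-10)) = (-1*4*(-4))*(51 - 20) = -4*(-4)*31 = 16*31 = 496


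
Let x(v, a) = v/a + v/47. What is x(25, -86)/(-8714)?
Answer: -975/35221988 ≈ -2.7682e-5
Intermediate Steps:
x(v, a) = v/47 + v/a (x(v, a) = v/a + v*(1/47) = v/a + v/47 = v/47 + v/a)
x(25, -86)/(-8714) = ((1/47)*25 + 25/(-86))/(-8714) = (25/47 + 25*(-1/86))*(-1/8714) = (25/47 - 25/86)*(-1/8714) = (975/4042)*(-1/8714) = -975/35221988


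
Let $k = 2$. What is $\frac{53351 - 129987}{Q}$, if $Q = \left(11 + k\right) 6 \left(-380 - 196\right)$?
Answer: $\frac{19159}{11232} \approx 1.7058$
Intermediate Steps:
$Q = -44928$ ($Q = \left(11 + 2\right) 6 \left(-380 - 196\right) = 13 \cdot 6 \left(-576\right) = 78 \left(-576\right) = -44928$)
$\frac{53351 - 129987}{Q} = \frac{53351 - 129987}{-44928} = \left(53351 - 129987\right) \left(- \frac{1}{44928}\right) = \left(-76636\right) \left(- \frac{1}{44928}\right) = \frac{19159}{11232}$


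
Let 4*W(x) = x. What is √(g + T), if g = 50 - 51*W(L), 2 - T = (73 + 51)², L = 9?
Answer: I*√61755/2 ≈ 124.25*I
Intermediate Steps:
W(x) = x/4
T = -15374 (T = 2 - (73 + 51)² = 2 - 1*124² = 2 - 1*15376 = 2 - 15376 = -15374)
g = -259/4 (g = 50 - 51*9/4 = 50 - 459/4 = -259/4 ≈ -64.750)
√(g + T) = √(-259/4 - 15374) = √(-61755/4) = I*√61755/2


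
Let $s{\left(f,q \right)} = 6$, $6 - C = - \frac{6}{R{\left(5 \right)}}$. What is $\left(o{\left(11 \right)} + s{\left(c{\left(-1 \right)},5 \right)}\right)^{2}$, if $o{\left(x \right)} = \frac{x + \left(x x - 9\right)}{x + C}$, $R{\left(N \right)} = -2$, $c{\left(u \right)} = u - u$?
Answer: $\frac{42849}{196} \approx 218.62$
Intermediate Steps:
$c{\left(u \right)} = 0$
$C = 3$ ($C = 6 - - \frac{6}{-2} = 6 - \left(-6\right) \left(- \frac{1}{2}\right) = 6 - 3 = 3$)
$o{\left(x \right)} = \frac{-9 + x + x^{2}}{3 + x}$ ($o{\left(x \right)} = \frac{x + \left(x x - 9\right)}{x + 3} = \frac{x + \left(x^{2} - 9\right)}{3 + x} = \frac{x + \left(-9 + x^{2}\right)}{3 + x} = \frac{-9 + x + x^{2}}{3 + x}$)
$\left(o{\left(11 \right)} + s{\left(c{\left(-1 \right)},5 \right)}\right)^{2} = \left(\frac{-9 + 11 + 11^{2}}{3 + 11} + 6\right)^{2} = \left(\frac{-9 + 11 + 121}{14} + 6\right)^{2} = \left(\frac{1}{14} \cdot 123 + 6\right)^{2} = \left(\frac{123}{14} + 6\right)^{2} = \left(\frac{207}{14}\right)^{2} = \frac{42849}{196}$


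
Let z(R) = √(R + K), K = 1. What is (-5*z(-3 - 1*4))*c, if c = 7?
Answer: -35*I*√6 ≈ -85.732*I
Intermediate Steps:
z(R) = √(1 + R) (z(R) = √(R + 1) = √(1 + R))
(-5*z(-3 - 1*4))*c = -5*√(1 + (-3 - 1*4))*7 = -5*√(1 + (-3 - 4))*7 = -5*√(1 - 7)*7 = -5*I*√6*7 = -35*I*√6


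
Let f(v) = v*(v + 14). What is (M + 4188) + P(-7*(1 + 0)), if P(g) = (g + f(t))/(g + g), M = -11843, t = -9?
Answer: -53559/7 ≈ -7651.3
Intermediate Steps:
f(v) = v*(14 + v)
P(g) = (-45 + g)/(2*g) (P(g) = (g - 9*(14 - 9))/(g + g) = (g - 9*5)/((2*g)) = (g - 45)*(1/(2*g)) = (-45 + g)*(1/(2*g)) = (-45 + g)/(2*g))
(M + 4188) + P(-7*(1 + 0)) = (-11843 + 4188) + (-45 - 7*(1 + 0))/(2*((-7*(1 + 0)))) = -7655 + (-45 - 7*1)/(2*((-7*1))) = -7655 + (½)*(-45 - 7)/(-7) = -7655 + (½)*(-⅐)*(-52) = -7655 + 26/7 = -53559/7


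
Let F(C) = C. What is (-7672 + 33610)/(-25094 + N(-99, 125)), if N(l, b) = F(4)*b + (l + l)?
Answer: -4323/4132 ≈ -1.0462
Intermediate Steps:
N(l, b) = 2*l + 4*b (N(l, b) = 4*b + (l + l) = 4*b + 2*l = 2*l + 4*b)
(-7672 + 33610)/(-25094 + N(-99, 125)) = (-7672 + 33610)/(-25094 + (2*(-99) + 4*125)) = 25938/(-25094 + (-198 + 500)) = 25938/(-25094 + 302) = 25938/(-24792) = 25938*(-1/24792) = -4323/4132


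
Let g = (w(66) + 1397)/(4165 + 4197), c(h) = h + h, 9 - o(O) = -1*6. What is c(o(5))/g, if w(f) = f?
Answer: 250860/1463 ≈ 171.47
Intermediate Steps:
o(O) = 15 (o(O) = 9 - (-1)*6 = 9 - 1*(-6) = 9 + 6 = 15)
c(h) = 2*h
g = 1463/8362 (g = (66 + 1397)/(4165 + 4197) = 1463/8362 ≈ 0.17496)
c(o(5))/g = (2*15)/(1463/8362) = 30*(8362/1463) = 250860/1463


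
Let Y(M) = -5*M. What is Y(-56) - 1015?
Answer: -735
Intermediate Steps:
Y(-56) - 1015 = -5*(-56) - 1015 = 280 - 1015 = -735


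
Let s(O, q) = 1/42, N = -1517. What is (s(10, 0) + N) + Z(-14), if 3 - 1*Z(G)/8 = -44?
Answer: -47921/42 ≈ -1141.0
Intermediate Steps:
Z(G) = 376 (Z(G) = 24 - 8*(-44) = 24 + 352 = 376)
s(O, q) = 1/42
(s(10, 0) + N) + Z(-14) = (1/42 - 1517) + 376 = -63713/42 + 376 = -47921/42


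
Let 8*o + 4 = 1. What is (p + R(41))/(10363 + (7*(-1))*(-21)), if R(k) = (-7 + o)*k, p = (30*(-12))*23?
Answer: -68659/84080 ≈ -0.81659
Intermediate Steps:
o = -3/8 (o = -½ + (⅛)*1 = -½ + ⅛ = -3/8 ≈ -0.37500)
p = -8280 (p = -360*23 = -8280)
R(k) = -59*k/8 (R(k) = (-7 - 3/8)*k = -59*k/8)
(p + R(41))/(10363 + (7*(-1))*(-21)) = (-8280 - 59/8*41)/(10363 + (7*(-1))*(-21)) = (-8280 - 2419/8)/(10363 - 7*(-21)) = -68659/(8*(10363 + 147)) = -68659/8/10510 = -68659/8*1/10510 = -68659/84080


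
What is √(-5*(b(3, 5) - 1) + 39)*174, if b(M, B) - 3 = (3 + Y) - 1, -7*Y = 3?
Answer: 348*√259/7 ≈ 800.08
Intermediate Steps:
Y = -3/7 (Y = -⅐*3 = -3/7 ≈ -0.42857)
b(M, B) = 32/7 (b(M, B) = 3 + ((3 - 3/7) - 1) = 3 + (18/7 - 1) = 3 + 11/7 = 32/7)
√(-5*(b(3, 5) - 1) + 39)*174 = √(-5*(32/7 - 1) + 39)*174 = √(-5*25/7 + 39)*174 = √(-125/7 + 39)*174 = √(148/7)*174 = (2*√259/7)*174 = 348*√259/7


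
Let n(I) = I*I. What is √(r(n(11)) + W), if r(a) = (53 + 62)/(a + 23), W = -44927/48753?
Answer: I*√57707301/21668 ≈ 0.35059*I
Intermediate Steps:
W = -44927/48753 (W = -44927*1/48753 = -44927/48753 ≈ -0.92152)
n(I) = I²
r(a) = 115/(23 + a)
√(r(n(11)) + W) = √(115/(23 + 11²) - 44927/48753) = √(115/(23 + 121) - 44927/48753) = √(115/144 - 44927/48753) = √(-10653/86672) = I*√57707301/21668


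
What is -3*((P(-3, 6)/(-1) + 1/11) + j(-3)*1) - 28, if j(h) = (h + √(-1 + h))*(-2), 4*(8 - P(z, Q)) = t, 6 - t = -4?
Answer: -655/22 + 12*I ≈ -29.773 + 12.0*I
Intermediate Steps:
t = 10 (t = 6 - 1*(-4) = 6 + 4 = 10)
P(z, Q) = 11/2 (P(z, Q) = 8 - ¼*10 = 8 - 5/2 = 11/2)
j(h) = -2*h - 2*√(-1 + h)
-3*((P(-3, 6)/(-1) + 1/11) + j(-3)*1) - 28 = -3*(((11/2)/(-1) + 1/11) + (-2*(-3) - 2*√(-1 - 3))*1) - 28 = -3*(((11/2)*(-1) + 1*(1/11)) + (6 - 4*I)*1) - 28 = -3*((-11/2 + 1/11) + (6 - 4*I)*1) - 28 = -3*(-119/22 + (6 - 4*I)*1) - 28 = -3*(-119/22 + (6 - 4*I)) - 28 = -3*(13/22 - 4*I) - 28 = (-39/22 + 12*I) - 28 = -655/22 + 12*I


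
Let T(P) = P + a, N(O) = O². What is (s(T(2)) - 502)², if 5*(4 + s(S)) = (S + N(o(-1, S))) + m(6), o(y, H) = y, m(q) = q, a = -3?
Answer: 6370576/25 ≈ 2.5482e+5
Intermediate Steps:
T(P) = -3 + P (T(P) = P - 3 = -3 + P)
s(S) = -13/5 + S/5 (s(S) = -4 + ((S + (-1)²) + 6)/5 = -4 + ((S + 1) + 6)/5 = -4 + ((1 + S) + 6)/5 = -4 + (7 + S)/5 = -4 + (7/5 + S/5) = -13/5 + S/5)
(s(T(2)) - 502)² = ((-13/5 + (-3 + 2)/5) - 502)² = ((-13/5 + (⅕)*(-1)) - 502)² = ((-13/5 - ⅕) - 502)² = (-14/5 - 502)² = (-2524/5)² = 6370576/25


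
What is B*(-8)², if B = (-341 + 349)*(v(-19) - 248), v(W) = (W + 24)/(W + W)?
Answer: -2413824/19 ≈ -1.2704e+5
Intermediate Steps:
v(W) = (24 + W)/(2*W) (v(W) = (24 + W)/((2*W)) = (24 + W)*(1/(2*W)) = (24 + W)/(2*W))
B = -37716/19 (B = (-341 + 349)*((½)*(24 - 19)/(-19) - 248) = 8*((½)*(-1/19)*5 - 248) = 8*(-5/38 - 248) = 8*(-9429/38) = -37716/19 ≈ -1985.1)
B*(-8)² = -37716/19*(-8)² = -37716/19*64 = -2413824/19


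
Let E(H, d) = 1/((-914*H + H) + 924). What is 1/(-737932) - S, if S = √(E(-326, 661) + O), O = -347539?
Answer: -1/737932 - I*√30979372006937354/298562 ≈ -1.3551e-6 - 589.52*I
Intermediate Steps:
E(H, d) = 1/(924 - 913*H) (E(H, d) = 1/(-913*H + 924) = 1/(924 - 913*H))
S = I*√30979372006937354/298562 (S = √(-1/(-924 + 913*(-326)) - 347539) = √(-1/(-924 - 297638) - 347539) = √(-1/(-298562) - 347539) = √(-1*(-1/298562) - 347539) = √(1/298562 - 347539) = √(-103761938917/298562) = I*√30979372006937354/298562 ≈ 589.52*I)
1/(-737932) - S = 1/(-737932) - I*√30979372006937354/298562 = -1/737932 - I*√30979372006937354/298562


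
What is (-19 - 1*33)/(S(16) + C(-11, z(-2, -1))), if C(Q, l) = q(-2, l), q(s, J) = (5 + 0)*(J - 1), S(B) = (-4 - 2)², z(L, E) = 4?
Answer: -52/51 ≈ -1.0196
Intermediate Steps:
S(B) = 36 (S(B) = (-6)² = 36)
q(s, J) = -5 + 5*J (q(s, J) = 5*(-1 + J) = -5 + 5*J)
C(Q, l) = -5 + 5*l
(-19 - 1*33)/(S(16) + C(-11, z(-2, -1))) = (-19 - 1*33)/(36 + (-5 + 5*4)) = (-19 - 33)/(36 + (-5 + 20)) = -52/(36 + 15) = -52/51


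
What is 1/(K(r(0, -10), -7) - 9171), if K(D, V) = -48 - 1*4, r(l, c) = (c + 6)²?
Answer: -1/9223 ≈ -0.00010842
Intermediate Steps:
r(l, c) = (6 + c)²
K(D, V) = -52 (K(D, V) = -48 - 4 = -52)
1/(K(r(0, -10), -7) - 9171) = 1/(-52 - 9171) = 1/(-9223) = -1/9223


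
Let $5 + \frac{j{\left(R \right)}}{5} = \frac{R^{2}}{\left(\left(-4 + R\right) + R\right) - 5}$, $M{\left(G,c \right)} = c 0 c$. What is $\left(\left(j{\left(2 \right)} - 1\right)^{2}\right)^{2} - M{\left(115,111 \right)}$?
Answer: $810000$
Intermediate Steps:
$M{\left(G,c \right)} = 0$ ($M{\left(G,c \right)} = 0 c = 0$)
$j{\left(R \right)} = -25 + \frac{5 R^{2}}{-9 + 2 R}$ ($j{\left(R \right)} = -25 + 5 \frac{R^{2}}{\left(\left(-4 + R\right) + R\right) - 5} = -25 + 5 \frac{R^{2}}{\left(-4 + 2 R\right) - 5} = -25 + 5 \frac{R^{2}}{-9 + 2 R} = -25 + \frac{5 R^{2}}{-9 + 2 R}$)
$\left(\left(j{\left(2 \right)} - 1\right)^{2}\right)^{2} - M{\left(115,111 \right)} = \left(\left(\frac{5 \left(45 + 2^{2} - 20\right)}{-9 + 2 \cdot 2} - 1\right)^{2}\right)^{2} - 0 = \left(\left(\frac{5 \left(45 + 4 - 20\right)}{-9 + 4} - 1\right)^{2}\right)^{2} + 0 = \left(\left(5 \frac{1}{-5} \cdot 29 - 1\right)^{2}\right)^{2} + 0 = \left(\left(5 \left(- \frac{1}{5}\right) 29 - 1\right)^{2}\right)^{2} + 0 = \left(\left(-29 - 1\right)^{2}\right)^{2} + 0 = \left(\left(-30\right)^{2}\right)^{2} + 0 = 900^{2} + 0 = 810000 + 0 = 810000$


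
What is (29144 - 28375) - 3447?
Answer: -2678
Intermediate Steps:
(29144 - 28375) - 3447 = 769 - 3447 = -2678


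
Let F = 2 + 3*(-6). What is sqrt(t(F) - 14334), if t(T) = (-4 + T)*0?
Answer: I*sqrt(14334) ≈ 119.72*I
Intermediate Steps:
F = -16 (F = 2 - 18 = -16)
t(T) = 0
sqrt(t(F) - 14334) = sqrt(0 - 14334) = sqrt(-14334) = I*sqrt(14334)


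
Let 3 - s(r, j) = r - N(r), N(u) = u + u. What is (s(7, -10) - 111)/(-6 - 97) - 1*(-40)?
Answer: 4221/103 ≈ 40.981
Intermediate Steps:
N(u) = 2*u
s(r, j) = 3 + r (s(r, j) = 3 - (r - 2*r) = 3 - (-1)*r = 3 + r)
(s(7, -10) - 111)/(-6 - 97) - 1*(-40) = ((3 + 7) - 111)/(-6 - 97) - 1*(-40) = (10 - 111)/(-103) + 40 = -1/103*(-101) + 40 = 101/103 + 40 = 4221/103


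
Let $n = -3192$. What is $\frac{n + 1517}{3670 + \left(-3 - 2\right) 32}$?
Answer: $- \frac{335}{702} \approx -0.47721$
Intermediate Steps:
$\frac{n + 1517}{3670 + \left(-3 - 2\right) 32} = \frac{-3192 + 1517}{3670 + \left(-3 - 2\right) 32} = - \frac{1675}{3670 - 160} = - \frac{1675}{3510} = \left(-1675\right) \frac{1}{3510} = - \frac{335}{702}$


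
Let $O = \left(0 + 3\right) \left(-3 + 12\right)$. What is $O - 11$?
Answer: $16$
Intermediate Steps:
$O = 27$ ($O = 3 \cdot 9 = 27$)
$O - 11 = 27 - 11 = 16$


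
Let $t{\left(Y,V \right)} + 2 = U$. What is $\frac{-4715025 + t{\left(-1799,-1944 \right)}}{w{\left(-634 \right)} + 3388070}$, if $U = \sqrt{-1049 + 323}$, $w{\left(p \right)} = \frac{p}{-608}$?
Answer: $- \frac{1433368208}{1029973597} + \frac{3344 i \sqrt{6}}{1029973597} \approx -1.3917 + 7.9527 \cdot 10^{-6} i$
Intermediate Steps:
$w{\left(p \right)} = - \frac{p}{608}$ ($w{\left(p \right)} = p \left(- \frac{1}{608}\right) = - \frac{p}{608}$)
$U = 11 i \sqrt{6}$ ($U = \sqrt{-726} = 11 i \sqrt{6} \approx 26.944 i$)
$t{\left(Y,V \right)} = -2 + 11 i \sqrt{6}$
$\frac{-4715025 + t{\left(-1799,-1944 \right)}}{w{\left(-634 \right)} + 3388070} = \frac{-4715025 - \left(2 - 11 i \sqrt{6}\right)}{\left(- \frac{1}{608}\right) \left(-634\right) + 3388070} = \frac{-4715027 + 11 i \sqrt{6}}{\frac{317}{304} + 3388070} = \frac{-4715027 + 11 i \sqrt{6}}{\frac{1029973597}{304}} = \left(-4715027 + 11 i \sqrt{6}\right) \frac{304}{1029973597} = - \frac{1433368208}{1029973597} + \frac{3344 i \sqrt{6}}{1029973597}$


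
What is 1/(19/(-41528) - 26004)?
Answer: -41528/1079894131 ≈ -3.8456e-5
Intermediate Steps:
1/(19/(-41528) - 26004) = 1/(19*(-1/41528) - 26004) = 1/(-19/41528 - 26004) = 1/(-1079894131/41528) = -41528/1079894131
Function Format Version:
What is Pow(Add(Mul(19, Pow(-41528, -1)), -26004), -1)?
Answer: Rational(-41528, 1079894131) ≈ -3.8456e-5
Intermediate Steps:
Pow(Add(Mul(19, Pow(-41528, -1)), -26004), -1) = Pow(Add(Mul(19, Rational(-1, 41528)), -26004), -1) = Pow(Add(Rational(-19, 41528), -26004), -1) = Pow(Rational(-1079894131, 41528), -1) = Rational(-41528, 1079894131)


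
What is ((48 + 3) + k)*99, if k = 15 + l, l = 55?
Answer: 11979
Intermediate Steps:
k = 70 (k = 15 + 55 = 70)
((48 + 3) + k)*99 = ((48 + 3) + 70)*99 = (51 + 70)*99 = 121*99 = 11979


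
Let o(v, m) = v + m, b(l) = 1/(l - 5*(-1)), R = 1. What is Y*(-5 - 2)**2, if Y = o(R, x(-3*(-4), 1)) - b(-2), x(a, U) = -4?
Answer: -490/3 ≈ -163.33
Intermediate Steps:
b(l) = 1/(5 + l) (b(l) = 1/(l + 5) = 1/(5 + l))
o(v, m) = m + v
Y = -10/3 (Y = (-4 + 1) - 1/(5 - 2) = -3 - 1/3 = -10/3 ≈ -3.3333)
Y*(-5 - 2)**2 = -10*(-5 - 2)**2/3 = -10/3*(-7)**2 = -10/3*49 = -490/3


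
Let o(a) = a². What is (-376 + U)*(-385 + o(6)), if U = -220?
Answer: 208004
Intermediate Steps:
(-376 + U)*(-385 + o(6)) = (-376 - 220)*(-385 + 6²) = -596*(-385 + 36) = -596*(-349) = 208004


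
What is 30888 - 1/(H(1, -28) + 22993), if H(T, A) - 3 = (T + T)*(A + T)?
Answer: 708632495/22942 ≈ 30888.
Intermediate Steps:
H(T, A) = 3 + 2*T*(A + T) (H(T, A) = 3 + (T + T)*(A + T) = 3 + (2*T)*(A + T) = 3 + 2*T*(A + T))
30888 - 1/(H(1, -28) + 22993) = 30888 - 1/((3 + 2*1**2 + 2*(-28)*1) + 22993) = 30888 - 1/((3 + 2*1 - 56) + 22993) = 30888 - 1/((3 + 2 - 56) + 22993) = 30888 - 1/(-51 + 22993) = 30888 - 1/22942 = 708632495/22942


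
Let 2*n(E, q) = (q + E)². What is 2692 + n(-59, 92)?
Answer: 6473/2 ≈ 3236.5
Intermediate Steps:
n(E, q) = (E + q)²/2 (n(E, q) = (q + E)²/2 = (E + q)²/2)
2692 + n(-59, 92) = 2692 + (-59 + 92)²/2 = 2692 + (½)*33² = 2692 + (½)*1089 = 2692 + 1089/2 = 6473/2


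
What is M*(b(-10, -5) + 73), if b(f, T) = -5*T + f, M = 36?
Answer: 3168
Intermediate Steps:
b(f, T) = f - 5*T
M*(b(-10, -5) + 73) = 36*((-10 - 5*(-5)) + 73) = 36*((-10 + 25) + 73) = 36*(15 + 73) = 36*88 = 3168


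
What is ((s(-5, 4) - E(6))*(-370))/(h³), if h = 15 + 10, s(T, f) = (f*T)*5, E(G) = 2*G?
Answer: 8288/3125 ≈ 2.6522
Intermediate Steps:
s(T, f) = 5*T*f (s(T, f) = (T*f)*5 = 5*T*f)
h = 25
((s(-5, 4) - E(6))*(-370))/(h³) = ((5*(-5)*4 - 2*6)*(-370))/(25³) = ((-100 - 1*12)*(-370))/15625 = ((-100 - 12)*(-370))*(1/15625) = -112*(-370)*(1/15625) = 41440*(1/15625) = 8288/3125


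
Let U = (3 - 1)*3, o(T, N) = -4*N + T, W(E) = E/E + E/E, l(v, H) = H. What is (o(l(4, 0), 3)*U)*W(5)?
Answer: -144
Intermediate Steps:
W(E) = 2 (W(E) = 1 + 1 = 2)
o(T, N) = T - 4*N
U = 6 (U = 2*3 = 6)
(o(l(4, 0), 3)*U)*W(5) = ((0 - 4*3)*6)*2 = ((0 - 12)*6)*2 = -12*6*2 = -72*2 = -144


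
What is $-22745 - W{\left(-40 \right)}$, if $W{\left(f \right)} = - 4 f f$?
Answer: $-16345$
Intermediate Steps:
$W{\left(f \right)} = - 4 f^{2}$
$-22745 - W{\left(-40 \right)} = -22745 - - 4 \left(-40\right)^{2} = -22745 - \left(-4\right) 1600 = -22745 - -6400 = -22745 + 6400 = -16345$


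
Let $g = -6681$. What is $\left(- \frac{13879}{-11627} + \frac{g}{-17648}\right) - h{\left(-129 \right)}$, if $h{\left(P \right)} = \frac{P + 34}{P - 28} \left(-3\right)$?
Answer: $\frac{109130892263}{32215347472} \approx 3.3875$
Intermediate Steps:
$h{\left(P \right)} = - \frac{3 \left(34 + P\right)}{-28 + P}$ ($h{\left(P \right)} = \frac{34 + P}{-28 + P} \left(-3\right) = - \frac{3 \left(34 + P\right)}{-28 + P}$)
$\left(- \frac{13879}{-11627} + \frac{g}{-17648}\right) - h{\left(-129 \right)} = \left(- \frac{13879}{-11627} - \frac{6681}{-17648}\right) - \frac{3 \left(-34 - -129\right)}{-28 - 129} = \left(\left(-13879\right) \left(- \frac{1}{11627}\right) - - \frac{6681}{17648}\right) - \frac{3 \left(-34 + 129\right)}{-157} = \left(\frac{13879}{11627} + \frac{6681}{17648}\right) - 3 \left(- \frac{1}{157}\right) 95 = \frac{322616579}{205193296} - - \frac{285}{157} = \frac{322616579}{205193296} + \frac{285}{157} = \frac{109130892263}{32215347472}$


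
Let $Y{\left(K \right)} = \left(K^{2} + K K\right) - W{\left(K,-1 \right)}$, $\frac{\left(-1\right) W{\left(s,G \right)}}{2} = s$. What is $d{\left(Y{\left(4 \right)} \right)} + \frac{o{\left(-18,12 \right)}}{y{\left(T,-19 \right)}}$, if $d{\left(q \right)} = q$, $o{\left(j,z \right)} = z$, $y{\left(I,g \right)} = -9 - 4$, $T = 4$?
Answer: $\frac{508}{13} \approx 39.077$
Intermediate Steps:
$W{\left(s,G \right)} = - 2 s$
$y{\left(I,g \right)} = -13$ ($y{\left(I,g \right)} = -9 - 4 = -13$)
$Y{\left(K \right)} = 2 K + 2 K^{2}$ ($Y{\left(K \right)} = \left(K^{2} + K K\right) - - 2 K = \left(K^{2} + K^{2}\right) + 2 K = 2 K^{2} + 2 K = 2 K + 2 K^{2}$)
$d{\left(Y{\left(4 \right)} \right)} + \frac{o{\left(-18,12 \right)}}{y{\left(T,-19 \right)}} = 2 \cdot 4 \left(1 + 4\right) + \frac{12}{-13} = 2 \cdot 4 \cdot 5 + 12 \left(- \frac{1}{13}\right) = 40 - \frac{12}{13} = \frac{508}{13}$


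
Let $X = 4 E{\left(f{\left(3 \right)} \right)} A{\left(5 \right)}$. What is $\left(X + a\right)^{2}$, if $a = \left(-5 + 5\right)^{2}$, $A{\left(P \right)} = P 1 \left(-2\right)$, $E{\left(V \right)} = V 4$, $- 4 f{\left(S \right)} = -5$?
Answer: $40000$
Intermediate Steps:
$f{\left(S \right)} = \frac{5}{4}$ ($f{\left(S \right)} = \left(- \frac{1}{4}\right) \left(-5\right) = \frac{5}{4}$)
$E{\left(V \right)} = 4 V$
$A{\left(P \right)} = - 2 P$ ($A{\left(P \right)} = P \left(-2\right) = - 2 P$)
$X = -200$ ($X = 4 \cdot 4 \cdot \frac{5}{4} \left(\left(-2\right) 5\right) = 4 \cdot 5 \left(-10\right) = 20 \left(-10\right) = -200$)
$a = 0$ ($a = 0^{2} = 0$)
$\left(X + a\right)^{2} = \left(-200 + 0\right)^{2} = \left(-200\right)^{2} = 40000$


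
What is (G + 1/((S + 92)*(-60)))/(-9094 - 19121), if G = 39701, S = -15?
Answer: -183418619/130353300 ≈ -1.4071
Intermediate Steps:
(G + 1/((S + 92)*(-60)))/(-9094 - 19121) = (39701 + 1/((-15 + 92)*(-60)))/(-9094 - 19121) = (39701 + 1/(77*(-60)))/(-28215) = (39701 + 1/(-4620))*(-1/28215) = (39701 - 1/4620)*(-1/28215) = (183418619/4620)*(-1/28215) = -183418619/130353300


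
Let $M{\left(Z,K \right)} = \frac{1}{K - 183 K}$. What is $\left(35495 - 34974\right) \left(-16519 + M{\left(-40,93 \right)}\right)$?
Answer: $- \frac{145671909995}{16926} \approx -8.6064 \cdot 10^{6}$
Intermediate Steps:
$M{\left(Z,K \right)} = - \frac{1}{182 K}$ ($M{\left(Z,K \right)} = \frac{1}{\left(-182\right) K} = - \frac{1}{182 K}$)
$\left(35495 - 34974\right) \left(-16519 + M{\left(-40,93 \right)}\right) = \left(35495 - 34974\right) \left(-16519 - \frac{1}{182 \cdot 93}\right) = 521 \left(-16519 - \frac{1}{16926}\right) = 521 \left(- \frac{279600595}{16926}\right) = - \frac{145671909995}{16926}$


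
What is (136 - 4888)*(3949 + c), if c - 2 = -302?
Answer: -17340048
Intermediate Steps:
c = -300 (c = 2 - 302 = -300)
(136 - 4888)*(3949 + c) = (136 - 4888)*(3949 - 300) = -4752*3649 = -17340048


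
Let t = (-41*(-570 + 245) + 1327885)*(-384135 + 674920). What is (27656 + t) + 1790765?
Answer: 390005568271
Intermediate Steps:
t = 390003749850 (t = (-41*(-325) + 1327885)*290785 = (13325 + 1327885)*290785 = 1341210*290785 = 390003749850)
(27656 + t) + 1790765 = (27656 + 390003749850) + 1790765 = 390003777506 + 1790765 = 390005568271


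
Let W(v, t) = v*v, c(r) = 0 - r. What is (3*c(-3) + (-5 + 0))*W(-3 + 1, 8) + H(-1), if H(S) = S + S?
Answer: 14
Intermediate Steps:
c(r) = -r
W(v, t) = v**2
H(S) = 2*S
(3*c(-3) + (-5 + 0))*W(-3 + 1, 8) + H(-1) = (3*(-1*(-3)) + (-5 + 0))*(-3 + 1)**2 + 2*(-1) = (3*3 - 5)*(-2)**2 - 2 = (9 - 5)*4 - 2 = 4*4 - 2 = 16 - 2 = 14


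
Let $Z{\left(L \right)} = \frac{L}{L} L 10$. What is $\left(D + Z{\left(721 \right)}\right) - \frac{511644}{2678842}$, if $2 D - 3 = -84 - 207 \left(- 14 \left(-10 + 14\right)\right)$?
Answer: $\frac{34732014307}{2678842} \approx 12965.0$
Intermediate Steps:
$Z{\left(L \right)} = 10 L$ ($Z{\left(L \right)} = 1 L 10 = L 10 = 10 L$)
$D = \frac{11511}{2}$ ($D = \frac{3}{2} + \frac{-84 - 207 \left(- 14 \left(-10 + 14\right)\right)}{2} = \frac{3}{2} + \frac{-84 - 207 \left(\left(-14\right) 4\right)}{2} = \frac{3}{2} + \frac{-84 - -11592}{2} = \frac{3}{2} + \frac{-84 + 11592}{2} = \frac{3}{2} + \frac{1}{2} \cdot 11508 = \frac{3}{2} + 5754 = \frac{11511}{2} \approx 5755.5$)
$\left(D + Z{\left(721 \right)}\right) - \frac{511644}{2678842} = \left(\frac{11511}{2} + 10 \cdot 721\right) - \frac{511644}{2678842} = \left(\frac{11511}{2} + 7210\right) - \frac{255822}{1339421} = \frac{25931}{2} - \frac{255822}{1339421} = \frac{34732014307}{2678842}$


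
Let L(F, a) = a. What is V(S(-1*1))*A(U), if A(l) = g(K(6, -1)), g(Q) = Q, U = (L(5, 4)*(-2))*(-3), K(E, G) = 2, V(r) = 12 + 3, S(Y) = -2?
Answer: 30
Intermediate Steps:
V(r) = 15
U = 24 (U = (4*(-2))*(-3) = -8*(-3) = 24)
A(l) = 2
V(S(-1*1))*A(U) = 15*2 = 30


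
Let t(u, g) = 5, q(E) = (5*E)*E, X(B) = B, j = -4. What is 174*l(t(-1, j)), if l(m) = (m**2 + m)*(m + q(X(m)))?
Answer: 678600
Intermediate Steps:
q(E) = 5*E**2
l(m) = (m + m**2)*(m + 5*m**2) (l(m) = (m**2 + m)*(m + 5*m**2) = (m + m**2)*(m + 5*m**2))
174*l(t(-1, j)) = 174*(5**2*(1 + 5*5**2 + 6*5)) = 174*(25*(1 + 5*25 + 30)) = 174*(25*(1 + 125 + 30)) = 174*(25*156) = 174*3900 = 678600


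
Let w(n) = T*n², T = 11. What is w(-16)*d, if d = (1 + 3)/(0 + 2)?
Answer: 5632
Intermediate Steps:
d = 2 (d = 4/2 = 4*(½) = 2)
w(n) = 11*n²
w(-16)*d = (11*(-16)²)*2 = (11*256)*2 = 2816*2 = 5632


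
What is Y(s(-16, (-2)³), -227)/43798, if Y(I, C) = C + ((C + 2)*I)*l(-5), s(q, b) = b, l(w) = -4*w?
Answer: 35773/43798 ≈ 0.81677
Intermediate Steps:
Y(I, C) = C + 20*I*(2 + C) (Y(I, C) = C + ((C + 2)*I)*(-4*(-5)) = C + ((2 + C)*I)*20 = C + (I*(2 + C))*20 = C + 20*I*(2 + C))
Y(s(-16, (-2)³), -227)/43798 = (-227 + 40*(-2)³ + 20*(-227)*(-2)³)/43798 = (-227 + 40*(-8) + 20*(-227)*(-8))*(1/43798) = (-227 - 320 + 36320)*(1/43798) = 35773*(1/43798) = 35773/43798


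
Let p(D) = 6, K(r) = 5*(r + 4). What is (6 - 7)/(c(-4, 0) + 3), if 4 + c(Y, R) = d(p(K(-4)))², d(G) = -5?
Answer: -1/24 ≈ -0.041667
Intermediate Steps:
K(r) = 20 + 5*r (K(r) = 5*(4 + r) = 20 + 5*r)
c(Y, R) = 21 (c(Y, R) = -4 + (-5)² = -4 + 25 = 21)
(6 - 7)/(c(-4, 0) + 3) = (6 - 7)/(21 + 3) = -1/24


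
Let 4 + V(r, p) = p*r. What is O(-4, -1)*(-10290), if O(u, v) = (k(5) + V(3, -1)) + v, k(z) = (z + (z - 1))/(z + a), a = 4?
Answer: 72030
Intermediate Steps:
V(r, p) = -4 + p*r
k(z) = (-1 + 2*z)/(4 + z) (k(z) = (z + (z - 1))/(z + 4) = (z + (-1 + z))/(4 + z) = (-1 + 2*z)/(4 + z))
O(u, v) = -6 + v (O(u, v) = ((-1 + 2*5)/(4 + 5) + (-4 - 1*3)) + v = ((-1 + 10)/9 + (-4 - 3)) + v = ((⅑)*9 - 7) + v = (1 - 7) + v = -6 + v)
O(-4, -1)*(-10290) = (-6 - 1)*(-10290) = -7*(-10290) = 72030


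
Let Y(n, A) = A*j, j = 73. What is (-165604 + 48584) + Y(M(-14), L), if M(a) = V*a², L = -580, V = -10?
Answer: -159360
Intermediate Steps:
M(a) = -10*a²
Y(n, A) = 73*A (Y(n, A) = A*73 = 73*A)
(-165604 + 48584) + Y(M(-14), L) = (-165604 + 48584) + 73*(-580) = -117020 - 42340 = -159360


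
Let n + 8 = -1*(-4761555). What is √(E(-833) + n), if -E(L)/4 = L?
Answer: 3*√529431 ≈ 2182.9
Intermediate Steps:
E(L) = -4*L
n = 4761547 (n = -8 - 1*(-4761555) = -8 + 4761555 = 4761547)
√(E(-833) + n) = √(-4*(-833) + 4761547) = √(3332 + 4761547) = √4764879 = 3*√529431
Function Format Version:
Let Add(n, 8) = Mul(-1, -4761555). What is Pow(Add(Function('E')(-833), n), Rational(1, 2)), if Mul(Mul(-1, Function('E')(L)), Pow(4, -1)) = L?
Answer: Mul(3, Pow(529431, Rational(1, 2))) ≈ 2182.9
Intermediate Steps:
Function('E')(L) = Mul(-4, L)
n = 4761547 (n = Add(-8, Mul(-1, -4761555)) = Add(-8, 4761555) = 4761547)
Pow(Add(Function('E')(-833), n), Rational(1, 2)) = Pow(Add(Mul(-4, -833), 4761547), Rational(1, 2)) = Pow(Add(3332, 4761547), Rational(1, 2)) = Pow(4764879, Rational(1, 2)) = Mul(3, Pow(529431, Rational(1, 2)))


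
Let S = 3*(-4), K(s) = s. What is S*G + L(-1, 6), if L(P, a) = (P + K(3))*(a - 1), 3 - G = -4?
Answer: -74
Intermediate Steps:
G = 7 (G = 3 - 1*(-4) = 3 + 4 = 7)
S = -12
L(P, a) = (-1 + a)*(3 + P) (L(P, a) = (P + 3)*(a - 1) = (3 + P)*(-1 + a) = (-1 + a)*(3 + P))
S*G + L(-1, 6) = -12*7 + (-3 - 1*(-1) + 3*6 - 1*6) = -84 + (-3 + 1 + 18 - 6) = -84 + 10 = -74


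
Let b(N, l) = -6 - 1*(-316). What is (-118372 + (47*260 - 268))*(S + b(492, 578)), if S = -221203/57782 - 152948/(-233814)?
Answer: -110285489748373270/3377560137 ≈ -3.2652e+7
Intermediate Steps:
b(N, l) = 310 (b(N, l) = -6 + 316 = 310)
S = -21441358453/6755120274 (S = -221203*1/57782 - 152948*(-1/233814) = -221203/57782 + 76474/116907 = -21441358453/6755120274 ≈ -3.1741)
(-118372 + (47*260 - 268))*(S + b(492, 578)) = (-118372 + (47*260 - 268))*(-21441358453/6755120274 + 310) = (-118372 + (12220 - 268))*(2072645926487/6755120274) = (-118372 + 11952)*(2072645926487/6755120274) = -106420*2072645926487/6755120274 = -110285489748373270/3377560137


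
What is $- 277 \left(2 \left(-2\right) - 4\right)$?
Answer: $2216$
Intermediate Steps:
$- 277 \left(2 \left(-2\right) - 4\right) = - 277 \left(-4 - 4\right) = \left(-277\right) \left(-8\right) = 2216$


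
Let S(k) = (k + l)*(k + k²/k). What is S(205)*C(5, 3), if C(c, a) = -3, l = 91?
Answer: -364080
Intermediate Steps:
S(k) = 2*k*(91 + k) (S(k) = (k + 91)*(k + k²/k) = (91 + k)*(k + k) = (91 + k)*(2*k) = 2*k*(91 + k))
S(205)*C(5, 3) = (2*205*(91 + 205))*(-3) = (2*205*296)*(-3) = 121360*(-3) = -364080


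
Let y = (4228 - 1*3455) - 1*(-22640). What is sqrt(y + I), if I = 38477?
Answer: sqrt(61890) ≈ 248.78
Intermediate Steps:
y = 23413 (y = (4228 - 3455) + 22640 = 773 + 22640 = 23413)
sqrt(y + I) = sqrt(23413 + 38477) = sqrt(61890)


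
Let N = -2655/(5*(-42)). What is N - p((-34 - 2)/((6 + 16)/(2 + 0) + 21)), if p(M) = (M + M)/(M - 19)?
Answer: 4035/322 ≈ 12.531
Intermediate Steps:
p(M) = 2*M/(-19 + M) (p(M) = (2*M)/(-19 + M) = 2*M/(-19 + M))
N = 177/14 (N = -2655/(-210) = -2655*(-1/210) = 177/14 ≈ 12.643)
N - p((-34 - 2)/((6 + 16)/(2 + 0) + 21)) = 177/14 - 2*(-34 - 2)/((6 + 16)/(2 + 0) + 21)/(-19 + (-34 - 2)/((6 + 16)/(2 + 0) + 21)) = 177/14 - 2*(-36/(22/2 + 21))/(-19 - 36/(22/2 + 21)) = 177/14 - 2*(-36/(22*(½) + 21))/(-19 - 36/(22*(½) + 21)) = 177/14 - 2*(-36/(11 + 21))/(-19 - 36/(11 + 21)) = 177/14 - 2*(-36/32)/(-19 - 36/32) = 177/14 - 2*(-36*1/32)/(-19 - 36*1/32) = 177/14 - 2*(-9)/(8*(-19 - 9/8)) = 177/14 - 2*(-9)/(8*(-161/8)) = 177/14 - 2*(-9)*(-8)/(8*161) = 177/14 - 1*18/161 = 177/14 - 18/161 = 4035/322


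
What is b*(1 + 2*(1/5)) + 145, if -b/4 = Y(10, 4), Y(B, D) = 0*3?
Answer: 145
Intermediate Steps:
Y(B, D) = 0
b = 0 (b = -4*0 = 0)
b*(1 + 2*(1/5)) + 145 = 0*(1 + 2*(1/5)) + 145 = 0*(1 + 2/5) + 145 = 0*(7/5) + 145 = 0 + 145 = 145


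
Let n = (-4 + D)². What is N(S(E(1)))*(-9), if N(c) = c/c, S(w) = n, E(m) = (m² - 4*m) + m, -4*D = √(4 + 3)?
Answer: -9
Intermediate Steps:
D = -√7/4 (D = -√(4 + 3)/4 = -√7/4 ≈ -0.66144)
n = (-4 - √7/4)² ≈ 21.729
E(m) = m² - 3*m
S(w) = (16 + √7)²/16
N(c) = 1
N(S(E(1)))*(-9) = 1*(-9) = -9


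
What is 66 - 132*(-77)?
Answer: 10230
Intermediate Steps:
66 - 132*(-77) = 66 + 10164 = 10230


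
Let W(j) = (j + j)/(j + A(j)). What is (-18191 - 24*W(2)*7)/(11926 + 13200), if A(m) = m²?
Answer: -18303/25126 ≈ -0.72845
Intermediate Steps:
W(j) = 2*j/(j + j²) (W(j) = (j + j)/(j + j²) = (2*j)/(j + j²) = 2*j/(j + j²))
(-18191 - 24*W(2)*7)/(11926 + 13200) = (-18191 - 48/(1 + 2)*7)/(11926 + 13200) = (-18191 - 48/3*7)/25126 = (-18191 - 48/3*7)*(1/25126) = (-18191 - 24*⅔*7)*(1/25126) = (-18191 - 16*7)*(1/25126) = (-18191 - 112)*(1/25126) = -18303*1/25126 = -18303/25126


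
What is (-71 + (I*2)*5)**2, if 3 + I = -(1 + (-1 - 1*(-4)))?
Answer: 19881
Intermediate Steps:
I = -7 (I = -3 - (1 + (-1 - 1*(-4))) = -3 - (1 + (-1 + 4)) = -3 - (1 + 3) = -3 - 1*4 = -3 - 4 = -7)
(-71 + (I*2)*5)**2 = (-71 - 7*2*5)**2 = (-71 - 14*5)**2 = (-71 - 70)**2 = (-141)**2 = 19881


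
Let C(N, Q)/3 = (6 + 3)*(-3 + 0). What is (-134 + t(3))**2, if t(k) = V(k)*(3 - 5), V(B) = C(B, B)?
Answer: 784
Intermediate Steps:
C(N, Q) = -81 (C(N, Q) = 3*((6 + 3)*(-3 + 0)) = 3*(9*(-3)) = 3*(-27) = -81)
V(B) = -81
t(k) = 162 (t(k) = -81*(3 - 5) = -81*(-2) = 162)
(-134 + t(3))**2 = (-134 + 162)**2 = 28**2 = 784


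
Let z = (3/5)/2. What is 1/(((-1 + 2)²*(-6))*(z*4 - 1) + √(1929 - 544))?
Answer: 30/34589 + 25*√1385/34589 ≈ 0.027766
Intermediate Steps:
z = 3/10 (z = (3*(⅕))*(½) = (⅗)*(½) = 3/10 ≈ 0.30000)
1/(((-1 + 2)²*(-6))*(z*4 - 1) + √(1929 - 544)) = 1/(((-1 + 2)²*(-6))*((3/10)*4 - 1) + √(1929 - 544)) = 1/((1²*(-6))*(6/5 - 1) + √1385) = 1/((1*(-6))*(⅕) + √1385) = 1/(-6*⅕ + √1385) = 1/(-6/5 + √1385)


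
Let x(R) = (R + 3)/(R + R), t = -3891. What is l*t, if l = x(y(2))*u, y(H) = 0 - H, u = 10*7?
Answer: 136185/2 ≈ 68093.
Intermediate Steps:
u = 70
y(H) = -H
x(R) = (3 + R)/(2*R) (x(R) = (3 + R)/((2*R)) = (3 + R)*(1/(2*R)) = (3 + R)/(2*R))
l = -35/2 (l = ((3 - 1*2)/(2*((-1*2))))*70 = ((½)*(3 - 2)/(-2))*70 = ((½)*(-½)*1)*70 = -¼*70 = -35/2 ≈ -17.500)
l*t = -35/2*(-3891) = 136185/2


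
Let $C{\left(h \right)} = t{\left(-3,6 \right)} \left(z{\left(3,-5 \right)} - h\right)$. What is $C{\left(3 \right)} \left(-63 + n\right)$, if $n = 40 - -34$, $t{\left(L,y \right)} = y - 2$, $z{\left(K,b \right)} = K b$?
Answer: $-792$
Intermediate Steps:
$t{\left(L,y \right)} = -2 + y$ ($t{\left(L,y \right)} = y - 2 = -2 + y$)
$n = 74$ ($n = 40 + 34 = 74$)
$C{\left(h \right)} = -60 - 4 h$ ($C{\left(h \right)} = \left(-2 + 6\right) \left(3 \left(-5\right) - h\right) = 4 \left(-15 - h\right) = -60 - 4 h$)
$C{\left(3 \right)} \left(-63 + n\right) = \left(-60 - 12\right) \left(-63 + 74\right) = \left(-60 - 12\right) 11 = \left(-72\right) 11 = -792$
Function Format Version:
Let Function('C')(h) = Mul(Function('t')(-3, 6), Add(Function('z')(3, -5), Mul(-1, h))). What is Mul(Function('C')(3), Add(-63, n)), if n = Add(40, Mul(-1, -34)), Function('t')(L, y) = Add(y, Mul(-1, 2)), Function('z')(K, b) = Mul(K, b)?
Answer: -792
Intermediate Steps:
Function('t')(L, y) = Add(-2, y) (Function('t')(L, y) = Add(y, -2) = Add(-2, y))
n = 74 (n = Add(40, 34) = 74)
Function('C')(h) = Add(-60, Mul(-4, h)) (Function('C')(h) = Mul(Add(-2, 6), Add(Mul(3, -5), Mul(-1, h))) = Mul(4, Add(-15, Mul(-1, h))) = Add(-60, Mul(-4, h)))
Mul(Function('C')(3), Add(-63, n)) = Mul(Add(-60, Mul(-4, 3)), Add(-63, 74)) = Mul(Add(-60, -12), 11) = Mul(-72, 11) = -792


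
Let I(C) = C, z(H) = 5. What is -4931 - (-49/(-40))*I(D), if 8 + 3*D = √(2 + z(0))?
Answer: -73916/15 - 49*√7/120 ≈ -4928.8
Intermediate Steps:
D = -8/3 + √7/3 (D = -8/3 + √(2 + 5)/3 = -8/3 + √7/3 ≈ -1.7847)
-4931 - (-49/(-40))*I(D) = -4931 - (-49/(-40))*(-8/3 + √7/3) = -4931 - (-49*(-1/40))*(-8/3 + √7/3) = -4931 - 49*(-8/3 + √7/3)/40 = -4931 - (-49/15 + 49*√7/120) = -4931 + (49/15 - 49*√7/120) = -73916/15 - 49*√7/120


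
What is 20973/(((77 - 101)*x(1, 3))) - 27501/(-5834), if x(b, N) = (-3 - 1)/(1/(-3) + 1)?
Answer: 21052771/140016 ≈ 150.36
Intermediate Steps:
x(b, N) = -6 (x(b, N) = -4/(-⅓ + 1) = -4/⅔ = -4*3/2 = -6)
20973/(((77 - 101)*x(1, 3))) - 27501/(-5834) = 20973/(((77 - 101)*(-6))) - 27501/(-5834) = 20973/((-24*(-6))) - 27501*(-1/5834) = 20973/144 + 27501/5834 = 20973*(1/144) + 27501/5834 = 6991/48 + 27501/5834 = 21052771/140016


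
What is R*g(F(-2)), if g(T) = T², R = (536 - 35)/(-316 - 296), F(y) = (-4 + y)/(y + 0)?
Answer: -501/68 ≈ -7.3676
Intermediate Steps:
F(y) = (-4 + y)/y
R = -167/204 (R = 501/(-612) = 501*(-1/612) = -167/204 ≈ -0.81863)
R*g(F(-2)) = -167*(-4 - 2)²/4/204 = -167*(-½*(-6))²/204 = -167/204*3² = -167/204*9 = -501/68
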